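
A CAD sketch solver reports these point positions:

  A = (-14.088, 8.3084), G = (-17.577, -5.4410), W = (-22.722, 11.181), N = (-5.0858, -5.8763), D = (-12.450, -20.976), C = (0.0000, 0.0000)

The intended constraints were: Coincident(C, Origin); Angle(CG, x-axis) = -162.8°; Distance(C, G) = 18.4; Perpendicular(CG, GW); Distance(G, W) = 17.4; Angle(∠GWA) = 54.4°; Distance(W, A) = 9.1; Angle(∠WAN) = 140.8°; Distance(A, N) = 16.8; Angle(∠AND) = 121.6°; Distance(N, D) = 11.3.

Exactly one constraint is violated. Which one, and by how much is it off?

Distance(N, D) = 11.3 — off by 5.50.

C = (0.00, 0.00) ✓; CG at -162.8° ✓; |CG| = 18.40 ✓; ∠(CG, GW) = 90.00° ✓; |GW| = 17.40 ✓; ∠GWA = 54.40° ✓; |WA| = 9.099 ✓; ∠WAN = 140.8° ✓; |AN| = 16.80 ✓; ∠AND = 121.6° ✓; |ND| = 16.80 ✗.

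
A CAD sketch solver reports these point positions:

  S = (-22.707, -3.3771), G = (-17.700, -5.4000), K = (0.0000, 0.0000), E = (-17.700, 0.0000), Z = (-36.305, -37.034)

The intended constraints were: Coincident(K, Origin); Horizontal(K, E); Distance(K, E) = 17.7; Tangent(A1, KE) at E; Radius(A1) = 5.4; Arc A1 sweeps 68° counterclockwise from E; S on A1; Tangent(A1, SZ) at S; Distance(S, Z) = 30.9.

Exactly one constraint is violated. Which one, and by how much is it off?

Distance(S, Z) = 30.9 — off by 5.40.

K = (0.00, 0.00) ✓; K.y = 0.00, E.y = 0.00 ✓; |KE| = 17.70 ✓; ∠(GE, EK) = 90.00° ✓; |GE| = 5.400 ✓; bearing(G→S) − bearing(G→E) = 68.00° ✓; |GS| = 5.400 ✓; ∠(GS, SZ) = 90.00° ✓; |SZ| = 36.30 ✗.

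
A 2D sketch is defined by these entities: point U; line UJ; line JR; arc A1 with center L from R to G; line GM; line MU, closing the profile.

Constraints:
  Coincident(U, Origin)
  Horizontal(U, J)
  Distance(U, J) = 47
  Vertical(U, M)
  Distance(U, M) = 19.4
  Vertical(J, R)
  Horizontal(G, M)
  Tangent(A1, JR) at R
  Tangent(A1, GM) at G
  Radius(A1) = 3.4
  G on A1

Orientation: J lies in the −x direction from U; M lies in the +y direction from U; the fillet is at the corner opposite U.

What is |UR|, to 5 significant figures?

49.649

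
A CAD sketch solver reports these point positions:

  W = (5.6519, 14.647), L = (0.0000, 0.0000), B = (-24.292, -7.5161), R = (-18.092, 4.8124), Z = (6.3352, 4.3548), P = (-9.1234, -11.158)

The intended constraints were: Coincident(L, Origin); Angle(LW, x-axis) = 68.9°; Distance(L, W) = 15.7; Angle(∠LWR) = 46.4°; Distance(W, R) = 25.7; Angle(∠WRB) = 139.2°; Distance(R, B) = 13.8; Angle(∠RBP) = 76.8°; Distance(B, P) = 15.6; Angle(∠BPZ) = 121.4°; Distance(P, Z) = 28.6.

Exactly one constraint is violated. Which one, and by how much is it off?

Distance(P, Z) = 28.6 — off by 6.70.

L = (0.00, 0.00) ✓; LW at 68.90° ✓; |LW| = 15.70 ✓; ∠LWR = 46.40° ✓; |WR| = 25.70 ✓; ∠WRB = 139.2° ✓; |RB| = 13.80 ✓; ∠RBP = 76.80° ✓; |BP| = 15.60 ✓; ∠BPZ = 121.4° ✓; |PZ| = 21.90 ✗.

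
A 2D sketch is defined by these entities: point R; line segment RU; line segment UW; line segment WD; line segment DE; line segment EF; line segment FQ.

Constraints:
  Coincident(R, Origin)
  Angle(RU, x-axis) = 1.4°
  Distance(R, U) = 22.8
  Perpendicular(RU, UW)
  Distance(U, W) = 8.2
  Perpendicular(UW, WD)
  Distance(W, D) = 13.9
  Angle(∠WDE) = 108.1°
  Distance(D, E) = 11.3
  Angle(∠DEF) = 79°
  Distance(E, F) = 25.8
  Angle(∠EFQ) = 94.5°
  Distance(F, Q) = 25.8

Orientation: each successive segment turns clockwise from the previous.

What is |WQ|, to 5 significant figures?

17.541

R is at the origin; RU runs at 1.4° with length 22.8, so U = (22.793, 0.55705). The perpendicularity gives UW at right angles to RU, so UW runs at -88.600°; with |UW| = 8.2, W = (22.994, -7.6405). UW ⟂ WD, so WD runs at -178.60°; with |WD| = 13.9, D = (9.0977, -7.9801). ∠WDE = 108.1° gives DE at 109.50° from the x-axis; with |DE| = 11.3, E = (5.3257, 2.6717). ∠DEF = 79.0° gives EF at 8.5000° from the x-axis; with |EF| = 25.8, F = (30.842, 6.4852). ∠EFQ = 94.5° gives FQ at -77.000° from the x-axis; with |FQ| = 25.8, Q = (36.646, -18.654). Then |WQ| = |Q − W| = 17.541.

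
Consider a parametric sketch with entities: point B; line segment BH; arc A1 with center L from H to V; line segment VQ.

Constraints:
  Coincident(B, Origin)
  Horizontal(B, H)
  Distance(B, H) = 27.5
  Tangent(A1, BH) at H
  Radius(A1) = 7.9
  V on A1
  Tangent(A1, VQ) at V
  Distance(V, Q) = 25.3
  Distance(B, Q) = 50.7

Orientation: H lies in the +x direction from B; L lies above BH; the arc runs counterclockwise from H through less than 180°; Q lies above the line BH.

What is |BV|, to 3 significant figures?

35.9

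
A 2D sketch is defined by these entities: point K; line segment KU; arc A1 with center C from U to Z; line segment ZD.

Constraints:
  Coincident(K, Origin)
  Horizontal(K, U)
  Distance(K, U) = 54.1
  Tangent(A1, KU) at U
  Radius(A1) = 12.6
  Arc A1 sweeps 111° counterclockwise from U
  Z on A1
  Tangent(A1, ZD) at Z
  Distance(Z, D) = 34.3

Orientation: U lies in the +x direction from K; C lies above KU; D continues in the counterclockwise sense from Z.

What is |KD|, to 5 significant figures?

72.693

K is at the origin; K and U share the same y with |KU| = 54.1 and U on the +x side, so U = (54.100, 0.0000). A1 meets KU tangentially, so CU is at right angles to KU, so C = U + (0, 12.6) = (54.100, 12.600). On A1, U sits at bearing -90° from C; a 111° counterclockwise sweep puts Z at bearing 21°, so Z = C + 12.6·(cos 21°, sin 21°) = (65.863, 17.115). A1 meets ZD tangentially, so CZ is at right angles to ZD, so ZD runs along (−sin 21°, cos 21°); with |ZD| = 34.3, D = (53.571, 49.137). Then |KD| = |D − K| = 72.693.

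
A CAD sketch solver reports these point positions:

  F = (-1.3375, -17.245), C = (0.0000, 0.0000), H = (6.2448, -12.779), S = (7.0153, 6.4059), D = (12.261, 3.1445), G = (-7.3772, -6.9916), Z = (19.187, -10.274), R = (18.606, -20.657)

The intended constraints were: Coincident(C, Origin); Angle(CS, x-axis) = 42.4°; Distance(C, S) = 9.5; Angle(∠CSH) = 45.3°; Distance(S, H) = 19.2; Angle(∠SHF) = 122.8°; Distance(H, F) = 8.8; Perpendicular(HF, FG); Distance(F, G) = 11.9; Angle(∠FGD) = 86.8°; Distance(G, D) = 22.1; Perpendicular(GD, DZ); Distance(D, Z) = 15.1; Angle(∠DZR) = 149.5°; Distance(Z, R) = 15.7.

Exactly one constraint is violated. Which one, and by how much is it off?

Distance(Z, R) = 15.7 — off by 5.30.

C = (0.00, 0.00) ✓; CS at 42.40° ✓; |CS| = 9.500 ✓; ∠CSH = 45.30° ✓; |SH| = 19.20 ✓; ∠SHF = 122.8° ✓; |HF| = 8.800 ✓; ∠(HF, FG) = 90.00° ✓; |FG| = 11.90 ✓; ∠FGD = 86.80° ✓; |GD| = 22.10 ✓; ∠(GD, DZ) = 90.00° ✓; |DZ| = 15.10 ✓; ∠DZR = 149.5° ✓; |ZR| = 10.40 ✗.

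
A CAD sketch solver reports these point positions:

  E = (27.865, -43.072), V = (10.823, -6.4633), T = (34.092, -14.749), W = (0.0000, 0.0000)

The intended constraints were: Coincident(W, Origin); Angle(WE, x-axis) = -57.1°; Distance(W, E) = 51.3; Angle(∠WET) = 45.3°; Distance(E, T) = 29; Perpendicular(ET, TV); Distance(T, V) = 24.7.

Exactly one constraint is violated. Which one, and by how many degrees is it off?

Perpendicular(ET, TV) — off by 7.20°.

W = (0.00, 0.00) ✓; WE at -57.10° ✓; |WE| = 51.30 ✓; ∠WET = 45.30° ✓; |ET| = 29.00 ✓; ∠(ET, TV) = 82.80° ✗; |TV| = 24.70 ✓.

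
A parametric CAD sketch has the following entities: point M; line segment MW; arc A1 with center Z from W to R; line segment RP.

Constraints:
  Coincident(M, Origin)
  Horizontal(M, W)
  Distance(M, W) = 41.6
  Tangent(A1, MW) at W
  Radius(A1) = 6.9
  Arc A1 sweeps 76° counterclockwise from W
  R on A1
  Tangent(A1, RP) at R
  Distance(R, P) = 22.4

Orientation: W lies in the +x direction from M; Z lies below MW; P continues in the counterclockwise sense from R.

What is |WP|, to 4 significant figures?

29.56

M is at the origin; MW is horizontal with |MW| = 41.6 and W on the +x side, so W = (41.60, 0.000). A1 meets MW tangentially, so ZW is at right angles to MW, so Z = W + (0, -6.9) = (41.60, -6.900). On A1, W sits at bearing 90° from Z; a 76° counterclockwise sweep puts R at bearing 166°, so R = Z + 6.9·(cos 166°, sin 166°) = (34.90, -5.231). Since A1 is tangent to RP there, ZR ⟂ RP, so RP runs along (−sin 166°, cos 166°); with |RP| = 22.4, P = (29.49, -26.97). Then |WP| = |P − W| = 29.56.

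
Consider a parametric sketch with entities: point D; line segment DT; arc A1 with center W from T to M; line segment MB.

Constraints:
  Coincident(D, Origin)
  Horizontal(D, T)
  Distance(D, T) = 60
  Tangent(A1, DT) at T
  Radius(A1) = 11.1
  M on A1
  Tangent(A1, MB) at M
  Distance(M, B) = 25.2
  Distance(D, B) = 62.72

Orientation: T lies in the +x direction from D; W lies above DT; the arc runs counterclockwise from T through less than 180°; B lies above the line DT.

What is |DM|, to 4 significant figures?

70.57

Checks: |WM| = 11.10 ✓; ∠(WM, MB) = 90.00° ✓; |MB| = 25.20 ✓; |DB| = 62.72 ✓.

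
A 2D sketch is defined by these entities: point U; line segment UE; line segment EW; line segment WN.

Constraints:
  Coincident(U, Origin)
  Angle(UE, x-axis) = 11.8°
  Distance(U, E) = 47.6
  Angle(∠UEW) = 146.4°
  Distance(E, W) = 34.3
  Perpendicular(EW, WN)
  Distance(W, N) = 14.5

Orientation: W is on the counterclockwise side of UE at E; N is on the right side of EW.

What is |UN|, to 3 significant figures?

84.5

∠UEW = 146.4°, so EW runs at 11.8° + (180° − 146.4°) = 45.4° from the x-axis; with |EW| = 34.3, W = E + 34.3·(cos 45.4°, sin 45.4°) = (70.7, 34.2). EW ⟂ WN; with |WN| = 14.5 on the right of EW, N = W + 14.5·(0.712, -0.702) = (81.0, 24.0). Then |UN| = |N − U| = 84.5.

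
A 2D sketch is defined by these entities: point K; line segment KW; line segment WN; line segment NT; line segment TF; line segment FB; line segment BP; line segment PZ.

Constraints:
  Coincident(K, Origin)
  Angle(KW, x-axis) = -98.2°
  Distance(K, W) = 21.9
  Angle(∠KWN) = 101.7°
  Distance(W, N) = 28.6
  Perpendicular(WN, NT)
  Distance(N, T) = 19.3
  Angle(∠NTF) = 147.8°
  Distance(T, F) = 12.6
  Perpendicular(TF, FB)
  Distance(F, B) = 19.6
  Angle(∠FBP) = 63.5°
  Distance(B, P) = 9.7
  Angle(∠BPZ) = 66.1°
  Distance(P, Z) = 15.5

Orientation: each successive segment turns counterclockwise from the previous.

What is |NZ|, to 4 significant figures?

32.56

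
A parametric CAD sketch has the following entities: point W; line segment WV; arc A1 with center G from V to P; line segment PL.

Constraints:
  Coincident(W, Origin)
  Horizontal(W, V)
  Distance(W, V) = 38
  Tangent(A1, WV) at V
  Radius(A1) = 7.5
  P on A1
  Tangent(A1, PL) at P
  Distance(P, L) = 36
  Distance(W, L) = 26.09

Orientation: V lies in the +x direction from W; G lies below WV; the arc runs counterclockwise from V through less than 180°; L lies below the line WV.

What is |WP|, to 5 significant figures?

33.138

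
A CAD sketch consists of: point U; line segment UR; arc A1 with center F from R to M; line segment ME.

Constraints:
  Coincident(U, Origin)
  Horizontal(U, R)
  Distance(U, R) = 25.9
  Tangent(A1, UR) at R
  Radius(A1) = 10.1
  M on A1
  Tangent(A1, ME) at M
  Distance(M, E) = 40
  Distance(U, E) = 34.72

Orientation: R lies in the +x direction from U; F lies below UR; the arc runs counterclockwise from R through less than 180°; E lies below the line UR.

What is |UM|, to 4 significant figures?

18.58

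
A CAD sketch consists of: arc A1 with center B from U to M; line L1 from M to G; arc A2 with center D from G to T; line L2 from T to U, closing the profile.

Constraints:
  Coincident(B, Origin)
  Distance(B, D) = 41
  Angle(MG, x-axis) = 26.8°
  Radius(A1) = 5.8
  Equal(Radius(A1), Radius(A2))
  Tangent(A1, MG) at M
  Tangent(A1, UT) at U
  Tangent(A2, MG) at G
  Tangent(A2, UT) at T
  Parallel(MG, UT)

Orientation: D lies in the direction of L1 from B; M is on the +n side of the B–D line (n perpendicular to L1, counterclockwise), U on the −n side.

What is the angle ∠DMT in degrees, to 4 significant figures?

7.746°

Tangency of A1 to both parallel lines with radius 5.8 puts M and U at B ± 5.8·n: M = (-2.615, 5.177), U = (2.615, -5.177). Equal radii place G and T the same way about D: G = D + 5.8·n = (33.98, 23.66), T = D − 5.8·n = (39.21, 13.31). Then cos ∠DMT = MD·MT / (|MD||MT|), giving 7.746°.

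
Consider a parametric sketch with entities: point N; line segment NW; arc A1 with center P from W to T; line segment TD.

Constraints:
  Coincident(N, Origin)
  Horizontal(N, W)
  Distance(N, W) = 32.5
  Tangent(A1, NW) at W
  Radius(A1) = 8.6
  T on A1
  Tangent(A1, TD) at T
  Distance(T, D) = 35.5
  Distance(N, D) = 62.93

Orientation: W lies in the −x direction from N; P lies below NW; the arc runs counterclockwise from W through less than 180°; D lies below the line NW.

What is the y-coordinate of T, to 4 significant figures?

-7.243

N is at the origin; N and W share the same y with |NW| = 32.5 and W on the −x side, so W = (-32.50, 0.000). Since A1 is tangent to NW there, PW ⟂ NW, so P = W + (0, -8.6) = (-32.50, -8.600). Since PT ⟂ TD (tangency), |PD| = √(8.6² + 35.5²) = 36.53 regardless of where T sits on A1. So D lies on both circle(N, 62.93) and circle(P, 36.53); the below-NW intersection is D = (-46.59, -42.30). T is the foot of the tangent from D: T = (-40.99, -7.243).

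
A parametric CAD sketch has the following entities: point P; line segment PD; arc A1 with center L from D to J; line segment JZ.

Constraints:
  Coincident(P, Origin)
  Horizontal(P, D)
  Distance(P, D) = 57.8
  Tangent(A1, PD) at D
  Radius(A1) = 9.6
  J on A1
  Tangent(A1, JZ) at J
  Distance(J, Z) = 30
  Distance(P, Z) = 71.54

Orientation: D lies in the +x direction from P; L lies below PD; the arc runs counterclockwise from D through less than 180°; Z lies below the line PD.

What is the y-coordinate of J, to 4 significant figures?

-12.75

Checks: |LJ| = 9.600 ✓; ∠(LJ, JZ) = 90.00° ✓; |JZ| = 30.00 ✓; |PZ| = 71.54 ✓.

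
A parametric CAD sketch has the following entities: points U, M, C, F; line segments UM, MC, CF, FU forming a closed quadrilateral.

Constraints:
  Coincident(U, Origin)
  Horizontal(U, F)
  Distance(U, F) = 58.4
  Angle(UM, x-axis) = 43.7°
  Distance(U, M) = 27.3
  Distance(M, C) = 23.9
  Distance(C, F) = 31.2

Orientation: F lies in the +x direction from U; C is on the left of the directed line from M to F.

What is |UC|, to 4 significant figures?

50.04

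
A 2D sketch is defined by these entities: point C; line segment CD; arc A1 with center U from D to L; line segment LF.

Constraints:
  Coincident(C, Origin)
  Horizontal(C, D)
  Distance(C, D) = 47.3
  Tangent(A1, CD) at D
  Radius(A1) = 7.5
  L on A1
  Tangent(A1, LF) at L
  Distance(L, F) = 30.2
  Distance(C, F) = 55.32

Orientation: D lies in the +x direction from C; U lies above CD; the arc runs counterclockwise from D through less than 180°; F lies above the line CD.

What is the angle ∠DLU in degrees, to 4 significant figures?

31.58°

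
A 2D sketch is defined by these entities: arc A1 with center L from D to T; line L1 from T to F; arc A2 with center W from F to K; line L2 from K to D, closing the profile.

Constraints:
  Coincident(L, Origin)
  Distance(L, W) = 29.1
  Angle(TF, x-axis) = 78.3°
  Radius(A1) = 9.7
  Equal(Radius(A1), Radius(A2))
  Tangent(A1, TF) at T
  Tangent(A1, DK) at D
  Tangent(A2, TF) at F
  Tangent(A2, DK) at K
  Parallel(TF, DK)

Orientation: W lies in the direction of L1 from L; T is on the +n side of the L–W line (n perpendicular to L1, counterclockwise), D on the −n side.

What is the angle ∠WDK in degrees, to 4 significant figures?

18.43°

The slot axis is L1's direction at 78.3°, so u = (cos 78.3°, sin 78.3°) = (0.2028, 0.9792) and n = (−sin 78.3°, cos 78.3°) = (-0.9792, 0.2028). L is at the origin and W lies 29.1 along u from L, so W = 29.1·u = (5.901, 28.50). Tangency of A1 to both parallel lines with radius 9.7 puts T and D at L ± 9.7·n: T = (-9.498, 1.967), D = (9.498, -1.967). Equal radii place F and K the same way about W: F = W + 9.7·n = (-3.597, 30.46), K = W − 9.7·n = (15.40, 26.53). Then cos ∠WDK = DW·DK / (|DW||DK|), giving 18.43°.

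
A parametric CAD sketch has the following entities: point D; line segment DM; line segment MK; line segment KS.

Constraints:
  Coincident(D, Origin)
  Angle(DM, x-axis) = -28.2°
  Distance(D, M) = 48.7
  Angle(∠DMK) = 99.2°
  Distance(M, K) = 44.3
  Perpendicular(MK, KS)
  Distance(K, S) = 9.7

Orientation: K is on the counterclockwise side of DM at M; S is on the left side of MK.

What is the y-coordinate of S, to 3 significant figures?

18.1

D is at the origin; DM runs at -28.2° with length 48.7, so M = 48.7·(cos -28.2°, sin -28.2°) = (42.9, -23.0). ∠DMK = 99.2°, so MK runs at -28.2° + (180° − 99.2°) = 52.6° from the x-axis; with |MK| = 44.3, K = M + 44.3·(cos 52.6°, sin 52.6°) = (69.8, 12.2). MK ⟂ KS; with |KS| = 9.7 on the left of MK, S = K + 9.7·(-0.794, 0.607) = (62.1, 18.1). So S.y = 18.1.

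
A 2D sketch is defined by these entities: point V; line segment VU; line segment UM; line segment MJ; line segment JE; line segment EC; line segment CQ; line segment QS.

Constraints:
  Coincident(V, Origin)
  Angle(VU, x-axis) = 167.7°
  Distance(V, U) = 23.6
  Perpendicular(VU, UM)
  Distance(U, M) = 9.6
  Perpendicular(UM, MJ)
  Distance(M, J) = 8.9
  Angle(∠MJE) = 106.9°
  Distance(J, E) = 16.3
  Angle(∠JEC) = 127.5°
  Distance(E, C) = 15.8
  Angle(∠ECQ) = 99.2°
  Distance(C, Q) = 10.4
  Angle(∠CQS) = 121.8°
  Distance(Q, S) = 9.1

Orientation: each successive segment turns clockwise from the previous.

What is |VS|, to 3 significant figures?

29.8

∠ECQ = 99.2° gives CQ at 141° from the x-axis; with |CQ| = 10.4, Q = (-30.8, -7.83). ∠CQS = 121.8° gives QS at 83.1° from the x-axis; with |QS| = 9.1, S = (-29.8, 1.21). Then |VS| = |S − V| = 29.8.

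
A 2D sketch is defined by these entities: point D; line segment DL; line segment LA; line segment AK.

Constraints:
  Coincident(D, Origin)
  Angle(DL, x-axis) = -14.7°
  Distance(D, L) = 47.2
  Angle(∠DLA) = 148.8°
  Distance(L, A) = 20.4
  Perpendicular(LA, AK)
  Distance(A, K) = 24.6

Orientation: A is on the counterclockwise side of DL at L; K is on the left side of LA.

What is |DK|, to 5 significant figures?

60.773

∠DLA = 148.8°, so LA runs at -14.7° + (180° − 148.8°) = 16.500° from the x-axis; with |LA| = 20.4, A = L + 20.4·(cos 16.500°, sin 16.500°) = (65.215, -6.1835). LA is perpendicular to AK; with |AK| = 24.6 on the left of LA, K = A + 24.6·(-0.28402, 0.95882) = (58.228, 17.404). Then |DK| = |K − D| = 60.773.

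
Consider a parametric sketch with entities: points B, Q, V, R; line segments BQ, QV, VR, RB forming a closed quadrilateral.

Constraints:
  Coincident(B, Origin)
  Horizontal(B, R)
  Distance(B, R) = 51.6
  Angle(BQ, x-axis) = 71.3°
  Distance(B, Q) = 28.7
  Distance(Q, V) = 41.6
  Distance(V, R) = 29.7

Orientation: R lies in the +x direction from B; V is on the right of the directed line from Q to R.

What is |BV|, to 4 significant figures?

26.89

Checks: |QV| = 41.60 ✓; |VR| = 29.70 ✓.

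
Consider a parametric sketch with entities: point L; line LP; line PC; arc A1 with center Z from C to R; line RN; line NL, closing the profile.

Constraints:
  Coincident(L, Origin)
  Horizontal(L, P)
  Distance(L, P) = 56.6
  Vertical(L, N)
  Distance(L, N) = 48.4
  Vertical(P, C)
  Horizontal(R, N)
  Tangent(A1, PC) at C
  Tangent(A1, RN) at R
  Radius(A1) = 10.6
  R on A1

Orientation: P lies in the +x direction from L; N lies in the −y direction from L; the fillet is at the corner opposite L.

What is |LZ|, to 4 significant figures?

59.54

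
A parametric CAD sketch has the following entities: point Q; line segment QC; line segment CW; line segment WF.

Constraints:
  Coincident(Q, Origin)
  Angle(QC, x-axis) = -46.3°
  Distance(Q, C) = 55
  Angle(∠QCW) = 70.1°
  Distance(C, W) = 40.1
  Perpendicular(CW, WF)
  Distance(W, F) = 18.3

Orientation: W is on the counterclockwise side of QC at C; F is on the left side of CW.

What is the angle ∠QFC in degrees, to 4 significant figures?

81.92°

∠QCW = 70.1°, so CW runs at -46.3° + (180° − 70.1°) = 63.60° from the x-axis; with |CW| = 40.1, W = C + 40.1·(cos 63.60°, sin 63.60°) = (55.83, -3.845). CW ⟂ WF; with |WF| = 18.3 on the left of CW, F = W + 18.3·(-0.8957, 0.4446) = (39.44, 4.292). Then cos ∠QFC = FQ·FC / (|FQ||FC|), giving 81.92°.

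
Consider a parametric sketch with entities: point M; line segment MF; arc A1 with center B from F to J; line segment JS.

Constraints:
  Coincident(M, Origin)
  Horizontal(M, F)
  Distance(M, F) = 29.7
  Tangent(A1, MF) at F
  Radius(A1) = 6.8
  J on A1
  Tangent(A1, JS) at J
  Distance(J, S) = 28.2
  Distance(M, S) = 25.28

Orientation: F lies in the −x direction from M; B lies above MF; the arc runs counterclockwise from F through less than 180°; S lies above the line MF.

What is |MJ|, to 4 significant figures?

24.55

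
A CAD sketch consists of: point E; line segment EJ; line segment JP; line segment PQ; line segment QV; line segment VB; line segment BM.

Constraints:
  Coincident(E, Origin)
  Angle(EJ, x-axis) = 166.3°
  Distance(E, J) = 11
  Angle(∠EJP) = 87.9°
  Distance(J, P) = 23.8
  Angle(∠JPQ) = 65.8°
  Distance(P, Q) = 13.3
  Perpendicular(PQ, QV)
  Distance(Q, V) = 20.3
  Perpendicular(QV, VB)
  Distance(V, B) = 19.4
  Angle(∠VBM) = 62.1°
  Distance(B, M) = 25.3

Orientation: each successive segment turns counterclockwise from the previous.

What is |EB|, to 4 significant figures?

25.95

E is at the origin; EJ runs at 166.3° with length 11.0, so J = (-10.69, 2.605). ∠EJP = 87.9° gives JP at -101.6° from the x-axis; with |JP| = 23.8, P = (-15.47, -20.71). ∠JPQ = 65.8° gives PQ at 12.60° from the x-axis; with |PQ| = 13.3, Q = (-2.493, -17.81). PQ is perpendicular to QV, so QV runs at 102.6°; with |QV| = 20.3, V = (-6.921, 2.004). QV is perpendicular to VB, so VB runs at -167.4°; with |VB| = 19.4, B = (-25.85, -2.228). Then |EB| = |B − E| = 25.95.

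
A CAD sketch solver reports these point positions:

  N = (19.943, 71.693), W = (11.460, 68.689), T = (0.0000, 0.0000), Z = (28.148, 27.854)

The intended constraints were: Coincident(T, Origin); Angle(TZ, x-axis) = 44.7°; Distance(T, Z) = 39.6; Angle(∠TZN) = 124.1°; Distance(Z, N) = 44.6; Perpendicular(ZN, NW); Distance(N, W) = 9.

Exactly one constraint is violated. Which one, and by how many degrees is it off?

Perpendicular(ZN, NW) — off by 8.90°.

T = (0.00, 0.00) ✓; TZ at 44.70° ✓; |TZ| = 39.60 ✓; ∠TZN = 124.1° ✓; |ZN| = 44.60 ✓; ∠(ZN, NW) = 98.90° ✗; |NW| = 8.999 ✓.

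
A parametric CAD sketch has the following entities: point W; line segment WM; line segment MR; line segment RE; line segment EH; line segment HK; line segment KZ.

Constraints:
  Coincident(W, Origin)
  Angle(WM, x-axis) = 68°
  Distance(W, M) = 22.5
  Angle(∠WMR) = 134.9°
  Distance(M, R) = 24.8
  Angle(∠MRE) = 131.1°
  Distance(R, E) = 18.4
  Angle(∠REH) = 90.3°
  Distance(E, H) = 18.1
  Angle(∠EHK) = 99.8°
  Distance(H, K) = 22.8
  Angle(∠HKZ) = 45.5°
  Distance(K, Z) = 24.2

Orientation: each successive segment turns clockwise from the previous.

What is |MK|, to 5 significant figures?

12.813

∠REH = 90.3° gives EH at -115.70° from the x-axis; with |EH| = 18.1, H = (39.963, 6.1364). ∠EHK = 99.8° gives HK at 164.10° from the x-axis; with |HK| = 22.8, K = (18.035, 12.383). Then |MK| = |K − M| = 12.813.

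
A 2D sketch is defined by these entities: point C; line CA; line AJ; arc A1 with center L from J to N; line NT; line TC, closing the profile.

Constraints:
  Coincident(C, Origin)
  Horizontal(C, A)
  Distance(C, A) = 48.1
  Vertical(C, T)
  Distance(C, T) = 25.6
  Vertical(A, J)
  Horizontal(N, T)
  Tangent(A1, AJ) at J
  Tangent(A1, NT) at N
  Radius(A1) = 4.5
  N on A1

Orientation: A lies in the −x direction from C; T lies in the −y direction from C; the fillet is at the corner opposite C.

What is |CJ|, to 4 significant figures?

52.52

C is at the origin; CA is horizontal with |CA| = 48.1 and A on the −x side, so A = (-48.10, 0.000). C and T share the same x with |CT| = 25.6 and T on the −y side, so T = (0.000, -25.60). The virtual corner opposite C is at (-48.10, -25.60). The tangent condition forces LJ to be normal to AJ and since A1 is tangent to NT there, LN ⟂ NT, with radius 4.5, so the center L sits 4.5 in from both sides at L = (-43.60, -21.10). That places the tangent points at J = (-48.10, -21.10) on AJ and N = (-43.60, -25.60) on NT. Then |CJ| = |J − C| = 52.52.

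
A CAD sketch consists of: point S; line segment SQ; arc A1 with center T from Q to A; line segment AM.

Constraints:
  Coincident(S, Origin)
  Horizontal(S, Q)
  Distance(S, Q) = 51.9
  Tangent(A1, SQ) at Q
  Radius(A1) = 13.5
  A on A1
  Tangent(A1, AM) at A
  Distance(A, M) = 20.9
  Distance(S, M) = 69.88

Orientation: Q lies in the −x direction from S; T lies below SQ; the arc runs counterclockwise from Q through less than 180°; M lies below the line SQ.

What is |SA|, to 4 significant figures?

67.12

S is at the origin; S and Q share the same y with |SQ| = 51.9 and Q on the −x side, so Q = (-51.90, 0.000). A1 meets SQ tangentially, so TQ is at right angles to SQ, so T = Q + (0, -13.5) = (-51.90, -13.50). Since TA ⟂ AM (tangency), |TM| = √(13.5² + 20.9²) = 24.88 regardless of where A sits on A1. So M lies on both circle(S, 69.88) and circle(T, 24.88); the below-SQ intersection is M = (-59.08, -37.32). A is the foot of the tangent from M: A = (-64.87, -17.24).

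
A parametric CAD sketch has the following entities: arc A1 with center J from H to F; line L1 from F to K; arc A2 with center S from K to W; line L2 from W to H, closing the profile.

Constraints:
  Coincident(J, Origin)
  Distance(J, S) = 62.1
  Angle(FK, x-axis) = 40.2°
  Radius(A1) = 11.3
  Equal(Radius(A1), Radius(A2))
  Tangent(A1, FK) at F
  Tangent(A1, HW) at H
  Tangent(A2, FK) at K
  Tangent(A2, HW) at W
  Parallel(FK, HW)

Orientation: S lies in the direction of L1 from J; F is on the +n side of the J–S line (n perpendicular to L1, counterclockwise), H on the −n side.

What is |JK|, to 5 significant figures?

63.120

Tangency of A1 to both parallel lines with radius 11.3 puts F and H at J ± 11.3·n: F = (-7.2937, 8.6309), H = (7.2937, -8.6309). Equal radii place K and W the same way about S: K = S + 11.3·n = (40.138, 48.714), W = S − 11.3·n = (54.725, 31.452). Then |JK| = |K − J| = 63.120.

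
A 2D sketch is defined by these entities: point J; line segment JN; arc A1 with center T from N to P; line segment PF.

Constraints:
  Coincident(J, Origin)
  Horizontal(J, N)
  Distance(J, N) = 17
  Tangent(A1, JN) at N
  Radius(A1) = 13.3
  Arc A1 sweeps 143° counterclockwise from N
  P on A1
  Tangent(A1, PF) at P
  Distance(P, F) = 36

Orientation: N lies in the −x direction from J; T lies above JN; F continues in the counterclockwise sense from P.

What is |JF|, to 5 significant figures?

59.186

On A1, N sits at bearing -90° from T; a 143° counterclockwise sweep puts P at bearing 53°, so P = T + 13.3·(cos 53°, sin 53°) = (-8.9959, 23.922). Tangency of A1 to PF means the radius TP is perpendicular to PF, so PF runs along (−sin 53°, cos 53°); with |PF| = 36.0, F = (-37.747, 45.587). Then |JF| = |F − J| = 59.186.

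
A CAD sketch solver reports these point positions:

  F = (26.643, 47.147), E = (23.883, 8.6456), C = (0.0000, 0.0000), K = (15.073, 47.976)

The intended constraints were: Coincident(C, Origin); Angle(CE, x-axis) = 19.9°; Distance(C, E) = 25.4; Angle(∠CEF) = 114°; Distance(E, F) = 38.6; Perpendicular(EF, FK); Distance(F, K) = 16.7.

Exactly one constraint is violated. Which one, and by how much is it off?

Distance(F, K) = 16.7 — off by 5.10.

C = (0.00, 0.00) ✓; CE at 19.90° ✓; |CE| = 25.40 ✓; ∠CEF = 114.0° ✓; |EF| = 38.60 ✓; ∠(EF, FK) = 90.00° ✓; |FK| = 11.60 ✗.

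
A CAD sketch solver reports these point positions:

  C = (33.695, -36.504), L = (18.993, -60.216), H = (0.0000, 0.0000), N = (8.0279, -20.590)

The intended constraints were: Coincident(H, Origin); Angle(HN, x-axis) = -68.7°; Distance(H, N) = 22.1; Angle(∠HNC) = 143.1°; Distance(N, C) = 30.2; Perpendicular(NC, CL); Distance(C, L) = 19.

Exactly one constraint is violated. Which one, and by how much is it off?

Distance(C, L) = 19 — off by 8.90.

H = (0.00, 0.00) ✓; HN at -68.70° ✓; |HN| = 22.10 ✓; ∠HNC = 143.1° ✓; |NC| = 30.20 ✓; ∠(NC, CL) = 90.00° ✓; |CL| = 27.90 ✗.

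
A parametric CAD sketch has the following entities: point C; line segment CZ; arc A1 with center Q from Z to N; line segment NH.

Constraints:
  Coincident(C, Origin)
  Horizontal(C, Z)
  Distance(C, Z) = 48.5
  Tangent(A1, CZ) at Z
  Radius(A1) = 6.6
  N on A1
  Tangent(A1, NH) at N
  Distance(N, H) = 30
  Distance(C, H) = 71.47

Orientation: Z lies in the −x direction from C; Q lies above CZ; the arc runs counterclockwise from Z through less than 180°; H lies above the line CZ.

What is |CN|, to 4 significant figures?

44.84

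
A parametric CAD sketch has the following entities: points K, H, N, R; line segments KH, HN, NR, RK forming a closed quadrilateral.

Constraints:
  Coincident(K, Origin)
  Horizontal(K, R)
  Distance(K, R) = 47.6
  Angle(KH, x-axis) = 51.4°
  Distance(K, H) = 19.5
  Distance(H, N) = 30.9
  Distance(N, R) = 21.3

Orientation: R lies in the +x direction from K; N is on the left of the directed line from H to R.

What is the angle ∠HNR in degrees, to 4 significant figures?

93.46°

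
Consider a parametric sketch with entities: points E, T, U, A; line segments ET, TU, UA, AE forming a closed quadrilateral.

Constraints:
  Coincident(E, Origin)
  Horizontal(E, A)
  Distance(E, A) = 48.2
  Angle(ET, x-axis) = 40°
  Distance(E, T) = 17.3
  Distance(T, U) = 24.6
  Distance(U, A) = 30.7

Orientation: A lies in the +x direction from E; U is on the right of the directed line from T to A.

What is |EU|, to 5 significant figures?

23.713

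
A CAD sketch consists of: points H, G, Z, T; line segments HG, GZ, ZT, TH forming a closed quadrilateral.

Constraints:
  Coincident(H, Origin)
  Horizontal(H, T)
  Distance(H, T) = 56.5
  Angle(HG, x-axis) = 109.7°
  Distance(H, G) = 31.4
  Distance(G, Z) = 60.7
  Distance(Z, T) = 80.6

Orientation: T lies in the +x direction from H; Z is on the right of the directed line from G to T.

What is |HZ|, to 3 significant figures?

35.6

Checks: |GZ| = 60.70 ✓; |ZT| = 80.60 ✓.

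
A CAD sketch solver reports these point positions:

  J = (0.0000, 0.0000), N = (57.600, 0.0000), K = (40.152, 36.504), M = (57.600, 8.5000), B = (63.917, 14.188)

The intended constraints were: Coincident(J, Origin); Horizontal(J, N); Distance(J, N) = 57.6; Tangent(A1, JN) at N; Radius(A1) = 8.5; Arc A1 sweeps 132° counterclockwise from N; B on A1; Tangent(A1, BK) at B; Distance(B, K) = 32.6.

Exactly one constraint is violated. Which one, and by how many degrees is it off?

Tangent(A1, BK) at B — off by 4.80°.

J = (0.00, 0.00) ✓; J.y = 0.00, N.y = 0.00 ✓; |JN| = 57.60 ✓; ∠(MN, NJ) = 90.00° ✓; |MN| = 8.500 ✓; bearing(M→B) − bearing(M→N) = 132.0° ✓; |MB| = 8.500 ✓; ∠(MB, BK) = 85.20° ✗; |BK| = 32.60 ✓.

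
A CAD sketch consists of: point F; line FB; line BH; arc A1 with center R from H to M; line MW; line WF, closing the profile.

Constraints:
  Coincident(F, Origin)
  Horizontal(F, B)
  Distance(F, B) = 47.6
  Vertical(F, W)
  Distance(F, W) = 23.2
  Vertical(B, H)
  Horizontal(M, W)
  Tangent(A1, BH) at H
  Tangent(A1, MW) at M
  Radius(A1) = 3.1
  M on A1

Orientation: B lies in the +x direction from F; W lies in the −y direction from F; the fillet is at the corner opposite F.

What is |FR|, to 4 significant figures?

48.83

F is at the origin; FB is horizontal with |FB| = 47.6 and B on the +x side, so B = (47.60, 0.000). FW is vertical with |FW| = 23.2 and W on the −y side, so W = (0.000, -23.20). The virtual corner opposite F is at (47.60, -23.20). The tangent condition forces RH to be normal to BH and the tangent condition forces RM to be normal to MW, with radius 3.1, so the center R sits 3.1 in from both sides at R = (44.50, -20.10). Then |FR| = |R − F| = 48.83.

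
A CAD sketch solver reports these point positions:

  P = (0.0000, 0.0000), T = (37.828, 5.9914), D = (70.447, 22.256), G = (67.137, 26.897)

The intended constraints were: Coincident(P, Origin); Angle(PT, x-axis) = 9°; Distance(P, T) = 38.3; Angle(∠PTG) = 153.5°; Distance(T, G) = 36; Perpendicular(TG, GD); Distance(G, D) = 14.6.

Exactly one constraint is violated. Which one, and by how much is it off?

Distance(G, D) = 14.6 — off by 8.90.

P = (0.00, 0.00) ✓; PT at 9.000° ✓; |PT| = 38.30 ✓; ∠PTG = 153.5° ✓; |TG| = 36.00 ✓; ∠(TG, GD) = 90.00° ✓; |GD| = 5.700 ✗.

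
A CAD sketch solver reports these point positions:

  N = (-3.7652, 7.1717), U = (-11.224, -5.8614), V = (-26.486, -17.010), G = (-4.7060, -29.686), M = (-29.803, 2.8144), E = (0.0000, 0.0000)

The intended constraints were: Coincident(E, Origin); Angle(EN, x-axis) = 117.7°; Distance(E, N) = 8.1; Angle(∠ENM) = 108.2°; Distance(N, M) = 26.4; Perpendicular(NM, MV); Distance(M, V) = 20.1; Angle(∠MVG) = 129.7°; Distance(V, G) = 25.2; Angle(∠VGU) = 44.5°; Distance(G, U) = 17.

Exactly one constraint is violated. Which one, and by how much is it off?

Distance(G, U) = 17 — off by 7.70.

E = (0.00, 0.00) ✓; EN at 117.7° ✓; |EN| = 8.100 ✓; ∠ENM = 108.2° ✓; |NM| = 26.40 ✓; ∠(NM, MV) = 90.00° ✓; |MV| = 20.10 ✓; ∠MVG = 129.7° ✓; |VG| = 25.20 ✓; ∠VGU = 44.50° ✓; |GU| = 24.70 ✗.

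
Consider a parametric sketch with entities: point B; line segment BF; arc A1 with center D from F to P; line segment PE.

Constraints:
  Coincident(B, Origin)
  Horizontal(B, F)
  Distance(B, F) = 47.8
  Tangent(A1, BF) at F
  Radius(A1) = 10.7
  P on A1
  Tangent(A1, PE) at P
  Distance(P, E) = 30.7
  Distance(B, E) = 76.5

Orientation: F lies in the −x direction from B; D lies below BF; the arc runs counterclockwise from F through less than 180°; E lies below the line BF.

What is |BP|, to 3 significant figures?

58.5

B is at the origin; B and F share the same y with |BF| = 47.8 and F on the −x side, so F = (-47.8, 0.00). Since A1 is tangent to BF there, DF ⟂ BF, so D = F + (0, -10.7) = (-47.8, -10.7). Since DP ⟂ PE (tangency), |DE| = √(10.7² + 30.7²) = 32.5 regardless of where P sits on A1. So E lies on both circle(B, 76.5) and circle(D, 32.5); the below-BF intersection is E = (-67.0, -36.9). P is the foot of the tangent from E: P = (-58.0, -7.58).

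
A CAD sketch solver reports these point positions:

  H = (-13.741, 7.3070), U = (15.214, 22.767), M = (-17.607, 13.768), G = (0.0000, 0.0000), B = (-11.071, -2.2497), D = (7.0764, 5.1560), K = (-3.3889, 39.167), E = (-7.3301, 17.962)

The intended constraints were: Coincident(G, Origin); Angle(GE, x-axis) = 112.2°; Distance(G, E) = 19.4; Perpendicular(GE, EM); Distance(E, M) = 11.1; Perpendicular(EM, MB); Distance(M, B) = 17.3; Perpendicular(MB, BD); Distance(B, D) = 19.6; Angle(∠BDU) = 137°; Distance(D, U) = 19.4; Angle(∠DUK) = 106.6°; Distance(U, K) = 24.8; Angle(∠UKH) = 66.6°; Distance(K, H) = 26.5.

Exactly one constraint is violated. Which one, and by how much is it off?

Distance(K, H) = 26.5 — off by 7.00.

G = (0.00, 0.00) ✓; GE at 112.2° ✓; |GE| = 19.40 ✓; ∠(GE, EM) = 90.00° ✓; |EM| = 11.10 ✓; ∠(EM, MB) = 90.00° ✓; |MB| = 17.30 ✓; ∠(MB, BD) = 90.00° ✓; |BD| = 19.60 ✓; ∠BDU = 137.0° ✓; |DU| = 19.40 ✓; ∠DUK = 106.6° ✓; |UK| = 24.80 ✓; ∠UKH = 66.60° ✓; |KH| = 33.50 ✗.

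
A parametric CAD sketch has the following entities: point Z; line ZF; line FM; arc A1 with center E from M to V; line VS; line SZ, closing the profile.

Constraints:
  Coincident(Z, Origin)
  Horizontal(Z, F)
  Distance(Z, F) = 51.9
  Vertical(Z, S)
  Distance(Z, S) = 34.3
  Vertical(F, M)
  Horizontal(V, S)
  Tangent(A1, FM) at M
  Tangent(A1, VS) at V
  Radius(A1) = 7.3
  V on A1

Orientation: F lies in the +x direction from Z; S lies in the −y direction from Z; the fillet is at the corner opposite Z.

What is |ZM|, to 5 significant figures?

58.503

Z is at the origin; Z and F share the same y with |ZF| = 51.9 and F on the +x side, so F = (51.900, 0.0000). ZS is vertical with |ZS| = 34.3 and S on the −y side, so S = (0.0000, -34.300). The virtual corner opposite Z is at (51.900, -34.300). A1 meets FM tangentially, so EM is at right angles to FM and tangency of A1 to VS means the radius EV is perpendicular to VS, with radius 7.3, so the center E sits 7.3 in from both sides at E = (44.600, -27.000). That places the tangent points at M = (51.900, -27.000) on FM and V = (44.600, -34.300) on VS. Then |ZM| = |M − Z| = 58.503.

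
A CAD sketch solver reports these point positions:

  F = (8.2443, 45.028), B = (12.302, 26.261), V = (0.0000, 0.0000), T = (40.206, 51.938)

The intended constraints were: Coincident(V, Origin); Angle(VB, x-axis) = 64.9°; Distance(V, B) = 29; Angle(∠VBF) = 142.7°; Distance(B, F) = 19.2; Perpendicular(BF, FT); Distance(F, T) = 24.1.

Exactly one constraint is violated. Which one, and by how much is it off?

Distance(F, T) = 24.1 — off by 8.60.

V = (0.00, 0.00) ✓; VB at 64.90° ✓; |VB| = 29.00 ✓; ∠VBF = 142.7° ✓; |BF| = 19.20 ✓; ∠(BF, FT) = 90.00° ✓; |FT| = 32.70 ✗.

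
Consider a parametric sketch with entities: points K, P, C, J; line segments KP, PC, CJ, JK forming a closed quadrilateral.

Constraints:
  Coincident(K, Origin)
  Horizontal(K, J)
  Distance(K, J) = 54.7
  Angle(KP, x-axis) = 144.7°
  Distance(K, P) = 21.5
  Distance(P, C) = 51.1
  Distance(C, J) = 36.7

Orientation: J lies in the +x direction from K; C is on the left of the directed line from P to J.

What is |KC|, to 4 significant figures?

41.91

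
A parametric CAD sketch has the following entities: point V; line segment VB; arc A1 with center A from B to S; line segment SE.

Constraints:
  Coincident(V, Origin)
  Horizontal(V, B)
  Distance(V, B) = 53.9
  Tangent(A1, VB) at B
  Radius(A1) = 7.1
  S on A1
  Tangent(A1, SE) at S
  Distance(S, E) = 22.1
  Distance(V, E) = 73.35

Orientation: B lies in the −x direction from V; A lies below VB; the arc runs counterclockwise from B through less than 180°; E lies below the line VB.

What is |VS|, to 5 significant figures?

60.588

Checks: |AS| = 7.100 ✓; ∠(AS, SE) = 90.00° ✓; |SE| = 22.10 ✓; |VE| = 73.35 ✓.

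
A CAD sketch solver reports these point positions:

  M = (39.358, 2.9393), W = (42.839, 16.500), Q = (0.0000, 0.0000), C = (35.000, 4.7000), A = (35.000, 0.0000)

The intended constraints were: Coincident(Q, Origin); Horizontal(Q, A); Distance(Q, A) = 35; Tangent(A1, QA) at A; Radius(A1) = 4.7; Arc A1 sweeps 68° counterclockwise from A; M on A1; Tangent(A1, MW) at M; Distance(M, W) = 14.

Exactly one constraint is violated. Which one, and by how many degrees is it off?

Tangent(A1, MW) at M — off by 7.60°.

Q = (0.00, 0.00) ✓; Q.y = 0.00, A.y = 0.00 ✓; |QA| = 35.00 ✓; ∠(CA, AQ) = 90.00° ✓; |CA| = 4.700 ✓; bearing(C→M) − bearing(C→A) = 68.00° ✓; |CM| = 4.700 ✓; ∠(CM, MW) = 82.40° ✗; |MW| = 14.00 ✓.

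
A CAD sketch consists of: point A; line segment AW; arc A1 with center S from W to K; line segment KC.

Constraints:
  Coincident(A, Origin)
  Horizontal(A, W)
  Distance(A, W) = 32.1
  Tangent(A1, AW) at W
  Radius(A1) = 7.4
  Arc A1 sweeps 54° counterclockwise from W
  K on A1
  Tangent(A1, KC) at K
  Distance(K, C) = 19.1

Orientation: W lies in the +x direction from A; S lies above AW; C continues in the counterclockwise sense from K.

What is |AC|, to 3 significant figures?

52.7

A is at the origin; AW is horizontal with |AW| = 32.1 and W on the +x side, so W = (32.1, 0.00). The tangent condition forces SW to be normal to AW, so S = W + (0, 7.4) = (32.1, 7.40). On A1, W sits at bearing -90° from S; a 54° counterclockwise sweep puts K at bearing -36°, so K = S + 7.4·(cos -36°, sin -36°) = (38.1, 3.05). A1 meets KC tangentially, so SK is at right angles to KC, so KC runs along (−sin -36°, cos -36°); with |KC| = 19.1, C = (49.3, 18.5). Then |AC| = |C − A| = 52.7.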